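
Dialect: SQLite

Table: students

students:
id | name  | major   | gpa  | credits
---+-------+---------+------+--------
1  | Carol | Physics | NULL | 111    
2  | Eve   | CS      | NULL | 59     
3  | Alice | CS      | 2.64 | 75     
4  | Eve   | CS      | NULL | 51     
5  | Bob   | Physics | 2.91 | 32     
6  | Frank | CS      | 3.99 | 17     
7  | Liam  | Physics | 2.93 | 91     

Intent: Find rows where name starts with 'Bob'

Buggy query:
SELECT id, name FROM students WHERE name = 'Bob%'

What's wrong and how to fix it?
Bug: '=' compares the literal string including the % character; pattern matching needs LIKE

Fix: Use LIKE for wildcard pattern matching

Corrected query:
SELECT id, name FROM students WHERE name LIKE 'Bob%'

Result:
id | name
---+-----
5  | Bob 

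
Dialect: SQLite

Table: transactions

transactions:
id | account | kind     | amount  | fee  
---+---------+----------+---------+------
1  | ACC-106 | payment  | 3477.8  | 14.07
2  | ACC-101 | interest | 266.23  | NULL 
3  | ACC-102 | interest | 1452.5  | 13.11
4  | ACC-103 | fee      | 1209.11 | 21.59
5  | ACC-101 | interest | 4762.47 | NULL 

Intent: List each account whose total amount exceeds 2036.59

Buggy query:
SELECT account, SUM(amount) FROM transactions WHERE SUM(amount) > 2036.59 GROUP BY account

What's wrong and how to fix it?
Bug: WHERE runs before GROUP BY, so aggregates aren't available there

Fix: Use HAVING (which filters groups after aggregation) instead of WHERE

Corrected query:
SELECT account, SUM(amount) FROM transactions GROUP BY account HAVING SUM(amount) > 2036.59

Result:
account | SUM(amount)
--------+------------
ACC-101 | 5028.7     
ACC-106 | 3477.8     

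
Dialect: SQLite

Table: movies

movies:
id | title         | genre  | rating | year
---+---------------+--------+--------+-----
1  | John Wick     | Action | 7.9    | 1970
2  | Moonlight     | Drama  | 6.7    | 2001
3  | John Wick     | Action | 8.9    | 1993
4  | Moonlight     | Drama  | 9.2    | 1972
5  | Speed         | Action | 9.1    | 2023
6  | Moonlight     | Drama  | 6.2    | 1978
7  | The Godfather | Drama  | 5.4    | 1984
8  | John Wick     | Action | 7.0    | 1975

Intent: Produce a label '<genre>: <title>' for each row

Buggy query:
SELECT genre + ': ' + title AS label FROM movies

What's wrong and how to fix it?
Bug: SQLite uses || for string concatenation; + coerces text to numbers (yielding 0)

Fix: Replace + with || to concatenate text

Corrected query:
SELECT genre || ': ' || title AS label FROM movies

Result:
label               
--------------------
Action: John Wick   
Drama: Moonlight    
Action: John Wick   
Drama: Moonlight    
Action: Speed       
Drama: Moonlight    
Drama: The Godfather
Action: John Wick   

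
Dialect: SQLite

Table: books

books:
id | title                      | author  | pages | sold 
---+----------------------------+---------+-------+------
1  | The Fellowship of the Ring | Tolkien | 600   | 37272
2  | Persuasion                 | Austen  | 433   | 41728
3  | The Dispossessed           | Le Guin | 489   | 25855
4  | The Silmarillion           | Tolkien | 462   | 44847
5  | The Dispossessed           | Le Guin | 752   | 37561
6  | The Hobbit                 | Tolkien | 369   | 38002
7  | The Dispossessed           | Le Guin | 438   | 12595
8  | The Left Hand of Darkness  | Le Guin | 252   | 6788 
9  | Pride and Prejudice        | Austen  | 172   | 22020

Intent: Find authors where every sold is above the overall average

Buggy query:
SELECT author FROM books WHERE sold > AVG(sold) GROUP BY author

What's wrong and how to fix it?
Bug: WHERE evaluates per row before aggregation, so AVG() is unavailable

Fix: Compute the overall average in a scalar subquery and compare each group's MIN against it in HAVING

Corrected query:
SELECT author FROM books GROUP BY author HAVING MIN(sold) > (SELECT AVG(sold) FROM books)

Result:
author 
-------
Tolkien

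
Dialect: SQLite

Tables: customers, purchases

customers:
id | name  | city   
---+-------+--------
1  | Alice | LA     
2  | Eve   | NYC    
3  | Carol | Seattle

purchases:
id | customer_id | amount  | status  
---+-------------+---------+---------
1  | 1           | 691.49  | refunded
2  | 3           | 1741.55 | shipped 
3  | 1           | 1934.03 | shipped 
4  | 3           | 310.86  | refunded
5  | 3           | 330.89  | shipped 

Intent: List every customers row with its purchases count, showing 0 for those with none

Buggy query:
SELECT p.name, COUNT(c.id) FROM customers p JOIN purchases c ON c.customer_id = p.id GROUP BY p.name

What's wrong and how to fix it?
Bug: INNER JOIN drops customers rows that have no matching purchases rows

Fix: Use LEFT JOIN so parents without children still appear (COUNT(c.id) gives 0)

Corrected query:
SELECT p.name, COUNT(c.id) FROM customers p LEFT JOIN purchases c ON c.customer_id = p.id GROUP BY p.name

Result:
name  | COUNT(c.id)
------+------------
Alice | 2          
Carol | 3          
Eve   | 0          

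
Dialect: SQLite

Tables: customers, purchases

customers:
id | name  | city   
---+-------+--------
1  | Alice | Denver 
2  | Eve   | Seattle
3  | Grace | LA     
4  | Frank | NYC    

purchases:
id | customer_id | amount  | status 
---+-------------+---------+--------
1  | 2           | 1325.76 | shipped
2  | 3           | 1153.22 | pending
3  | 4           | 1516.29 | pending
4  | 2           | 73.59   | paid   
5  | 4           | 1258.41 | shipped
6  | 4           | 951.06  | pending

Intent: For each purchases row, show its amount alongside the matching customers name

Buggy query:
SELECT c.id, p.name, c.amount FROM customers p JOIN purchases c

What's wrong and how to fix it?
Bug: JOIN with no ON clause produces a cartesian product; every purchases row pairs with every customers row

Fix: Specify the join condition linking the foreign key to the parent id

Corrected query:
SELECT c.id, p.name, c.amount FROM customers p JOIN purchases c ON c.customer_id = p.id

Result:
id | name  | amount 
---+-------+--------
1  | Eve   | 1325.76
2  | Grace | 1153.22
3  | Frank | 1516.29
4  | Eve   | 73.59  
5  | Frank | 1258.41
6  | Frank | 951.06 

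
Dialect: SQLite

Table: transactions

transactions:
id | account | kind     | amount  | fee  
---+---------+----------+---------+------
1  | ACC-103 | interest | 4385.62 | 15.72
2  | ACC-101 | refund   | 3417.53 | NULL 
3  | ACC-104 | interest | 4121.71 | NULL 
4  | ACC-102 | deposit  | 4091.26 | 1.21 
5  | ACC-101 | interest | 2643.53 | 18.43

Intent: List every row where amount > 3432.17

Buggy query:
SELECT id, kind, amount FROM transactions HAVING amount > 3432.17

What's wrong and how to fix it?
Bug: HAVING filters the output of aggregation, but this query has no GROUP BY and no aggregate functions, so SQLite rejects it (HAVING clause on a non-aggregate query); the condition here is per row

Fix: Replace HAVING with WHERE since the condition applies to individual rows

Corrected query:
SELECT id, kind, amount FROM transactions WHERE amount > 3432.17

Result:
id | kind     | amount 
---+----------+--------
1  | interest | 4385.62
3  | interest | 4121.71
4  | deposit  | 4091.26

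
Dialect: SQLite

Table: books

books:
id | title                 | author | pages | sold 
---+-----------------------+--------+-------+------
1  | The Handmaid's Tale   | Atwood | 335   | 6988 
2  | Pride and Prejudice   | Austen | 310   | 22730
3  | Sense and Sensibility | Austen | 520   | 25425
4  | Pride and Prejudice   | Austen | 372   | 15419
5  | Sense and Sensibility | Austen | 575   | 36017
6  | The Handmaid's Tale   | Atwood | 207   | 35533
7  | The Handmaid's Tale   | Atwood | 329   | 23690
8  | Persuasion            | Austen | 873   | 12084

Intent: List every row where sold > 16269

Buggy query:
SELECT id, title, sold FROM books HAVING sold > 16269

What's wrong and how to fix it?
Bug: This is a non-aggregate query (no GROUP BY, no aggregates), so in SQLite the HAVING clause is invalid here; a row-level condition belongs in WHERE

Fix: Replace HAVING with WHERE since the condition applies to individual rows

Corrected query:
SELECT id, title, sold FROM books WHERE sold > 16269

Result:
id | title                 | sold 
---+-----------------------+------
2  | Pride and Prejudice   | 22730
3  | Sense and Sensibility | 25425
5  | Sense and Sensibility | 36017
6  | The Handmaid's Tale   | 35533
7  | The Handmaid's Tale   | 23690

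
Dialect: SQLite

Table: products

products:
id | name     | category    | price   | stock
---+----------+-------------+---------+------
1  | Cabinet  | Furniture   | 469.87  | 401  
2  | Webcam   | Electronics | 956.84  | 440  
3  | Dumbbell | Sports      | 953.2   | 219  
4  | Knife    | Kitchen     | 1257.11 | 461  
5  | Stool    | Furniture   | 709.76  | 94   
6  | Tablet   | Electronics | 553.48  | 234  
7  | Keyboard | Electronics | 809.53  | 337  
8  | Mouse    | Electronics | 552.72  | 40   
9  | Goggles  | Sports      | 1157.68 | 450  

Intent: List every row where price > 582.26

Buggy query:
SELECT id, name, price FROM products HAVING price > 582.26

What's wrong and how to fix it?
Bug: HAVING filters the output of aggregation, but this query has no GROUP BY and no aggregate functions, so SQLite rejects it (HAVING clause on a non-aggregate query); the condition here is per row

Fix: Use WHERE for row-level filtering

Corrected query:
SELECT id, name, price FROM products WHERE price > 582.26

Result:
id | name     | price  
---+----------+--------
2  | Webcam   | 956.84 
3  | Dumbbell | 953.2  
4  | Knife    | 1257.11
5  | Stool    | 709.76 
7  | Keyboard | 809.53 
9  | Goggles  | 1157.68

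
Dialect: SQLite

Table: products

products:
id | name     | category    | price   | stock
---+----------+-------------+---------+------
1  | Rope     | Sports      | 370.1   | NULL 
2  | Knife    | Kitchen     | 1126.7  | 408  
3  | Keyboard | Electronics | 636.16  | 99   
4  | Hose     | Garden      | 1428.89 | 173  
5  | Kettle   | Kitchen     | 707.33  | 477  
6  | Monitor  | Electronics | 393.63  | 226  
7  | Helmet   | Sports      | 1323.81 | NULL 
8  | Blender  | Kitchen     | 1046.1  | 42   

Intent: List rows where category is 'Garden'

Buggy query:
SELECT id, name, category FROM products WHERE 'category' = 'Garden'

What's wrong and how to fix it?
Bug: Single quotes denote string literals in SQL; the column name is being compared as a constant string

Fix: Reference the column as category without single quotes

Corrected query:
SELECT id, name, category FROM products WHERE category = 'Garden'

Result:
id | name | category
---+------+---------
4  | Hose | Garden  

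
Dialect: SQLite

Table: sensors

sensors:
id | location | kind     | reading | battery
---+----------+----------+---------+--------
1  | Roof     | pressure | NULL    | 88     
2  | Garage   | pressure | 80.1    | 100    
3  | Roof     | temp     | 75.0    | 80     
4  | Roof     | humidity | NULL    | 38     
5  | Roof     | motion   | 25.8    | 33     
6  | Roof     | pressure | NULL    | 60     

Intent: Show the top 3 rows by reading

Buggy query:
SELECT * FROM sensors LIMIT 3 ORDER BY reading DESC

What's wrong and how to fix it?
Bug: ORDER BY cannot follow LIMIT; LIMIT is the final clause

Fix: Sort with ORDER BY, then apply LIMIT

Corrected query:
SELECT * FROM sensors ORDER BY reading DESC LIMIT 3

Result:
id | location | kind     | reading | battery
---+----------+----------+---------+--------
2  | Garage   | pressure | 80.1    | 100    
3  | Roof     | temp     | 75      | 80     
5  | Roof     | motion   | 25.8    | 33     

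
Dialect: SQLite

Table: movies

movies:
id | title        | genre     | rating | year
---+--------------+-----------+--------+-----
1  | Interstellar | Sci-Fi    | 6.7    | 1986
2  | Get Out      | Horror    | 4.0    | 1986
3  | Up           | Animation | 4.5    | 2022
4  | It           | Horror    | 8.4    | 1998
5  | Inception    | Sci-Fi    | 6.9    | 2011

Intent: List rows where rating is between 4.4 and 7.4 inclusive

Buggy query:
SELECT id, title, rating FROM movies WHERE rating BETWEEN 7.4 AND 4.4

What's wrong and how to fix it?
Bug: The bounds are reversed; BETWEEN a AND b requires a <= b to match anything

Fix: Write BETWEEN 4.4 AND 7.4

Corrected query:
SELECT id, title, rating FROM movies WHERE rating BETWEEN 4.4 AND 7.4

Result:
id | title        | rating
---+--------------+-------
1  | Interstellar | 6.7   
3  | Up           | 4.5   
5  | Inception    | 6.9   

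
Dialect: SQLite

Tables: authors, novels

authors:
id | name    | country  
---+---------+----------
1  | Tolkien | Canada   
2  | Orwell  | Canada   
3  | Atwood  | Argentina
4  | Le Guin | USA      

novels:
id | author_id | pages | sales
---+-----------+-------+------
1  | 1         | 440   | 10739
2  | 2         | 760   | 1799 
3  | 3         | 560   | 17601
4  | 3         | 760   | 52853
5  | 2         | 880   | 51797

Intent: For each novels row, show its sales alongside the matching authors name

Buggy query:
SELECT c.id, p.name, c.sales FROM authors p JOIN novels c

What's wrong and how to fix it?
Bug: JOIN with no ON clause produces a cartesian product; every novels row pairs with every authors row

Fix: Add ON c.author_id = p.id to the JOIN

Corrected query:
SELECT c.id, p.name, c.sales FROM authors p JOIN novels c ON c.author_id = p.id

Result:
id | name    | sales
---+---------+------
1  | Tolkien | 10739
2  | Orwell  | 1799 
3  | Atwood  | 17601
4  | Atwood  | 52853
5  | Orwell  | 51797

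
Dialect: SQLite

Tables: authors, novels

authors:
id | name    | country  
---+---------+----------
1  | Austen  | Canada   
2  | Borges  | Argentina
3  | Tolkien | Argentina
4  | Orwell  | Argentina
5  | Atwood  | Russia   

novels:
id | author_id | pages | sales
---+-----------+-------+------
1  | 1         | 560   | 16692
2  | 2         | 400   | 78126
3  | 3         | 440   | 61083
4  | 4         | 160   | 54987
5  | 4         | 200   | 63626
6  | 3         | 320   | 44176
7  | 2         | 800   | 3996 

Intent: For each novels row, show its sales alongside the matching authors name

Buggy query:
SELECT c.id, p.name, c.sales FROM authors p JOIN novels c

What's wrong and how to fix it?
Bug: Missing join condition: each novels row is matched to all authors rows instead of just its own

Fix: Add ON c.author_id = p.id to the JOIN

Corrected query:
SELECT c.id, p.name, c.sales FROM authors p JOIN novels c ON c.author_id = p.id

Result:
id | name    | sales
---+---------+------
1  | Austen  | 16692
2  | Borges  | 78126
3  | Tolkien | 61083
4  | Orwell  | 54987
5  | Orwell  | 63626
6  | Tolkien | 44176
7  | Borges  | 3996 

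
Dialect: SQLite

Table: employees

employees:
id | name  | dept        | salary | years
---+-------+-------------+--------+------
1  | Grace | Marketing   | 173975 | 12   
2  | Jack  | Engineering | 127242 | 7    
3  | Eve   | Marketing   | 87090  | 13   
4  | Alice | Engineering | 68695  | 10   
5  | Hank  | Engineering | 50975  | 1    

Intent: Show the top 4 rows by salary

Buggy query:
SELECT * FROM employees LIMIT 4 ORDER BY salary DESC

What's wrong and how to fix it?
Bug: ORDER BY cannot follow LIMIT; LIMIT is the final clause

Fix: Swap the clauses: ORDER BY first, then LIMIT

Corrected query:
SELECT * FROM employees ORDER BY salary DESC LIMIT 4

Result:
id | name  | dept        | salary | years
---+-------+-------------+--------+------
1  | Grace | Marketing   | 173975 | 12   
2  | Jack  | Engineering | 127242 | 7    
3  | Eve   | Marketing   | 87090  | 13   
4  | Alice | Engineering | 68695  | 10   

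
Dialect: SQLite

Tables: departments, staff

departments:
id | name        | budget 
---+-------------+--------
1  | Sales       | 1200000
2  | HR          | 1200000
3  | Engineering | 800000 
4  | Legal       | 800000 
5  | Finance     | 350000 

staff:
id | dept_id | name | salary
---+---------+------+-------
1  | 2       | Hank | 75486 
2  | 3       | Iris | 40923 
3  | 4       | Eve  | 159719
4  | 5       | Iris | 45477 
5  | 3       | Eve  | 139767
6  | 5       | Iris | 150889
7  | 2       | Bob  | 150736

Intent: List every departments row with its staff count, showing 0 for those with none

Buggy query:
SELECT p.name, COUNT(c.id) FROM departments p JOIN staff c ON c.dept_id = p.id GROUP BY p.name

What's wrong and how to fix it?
Bug: INNER JOIN drops departments rows that have no matching staff rows

Fix: Switch to LEFT JOIN to retain unmatched parent rows

Corrected query:
SELECT p.name, COUNT(c.id) FROM departments p LEFT JOIN staff c ON c.dept_id = p.id GROUP BY p.name

Result:
name        | COUNT(c.id)
------------+------------
Engineering | 2          
Finance     | 2          
HR          | 2          
Legal       | 1          
Sales       | 0          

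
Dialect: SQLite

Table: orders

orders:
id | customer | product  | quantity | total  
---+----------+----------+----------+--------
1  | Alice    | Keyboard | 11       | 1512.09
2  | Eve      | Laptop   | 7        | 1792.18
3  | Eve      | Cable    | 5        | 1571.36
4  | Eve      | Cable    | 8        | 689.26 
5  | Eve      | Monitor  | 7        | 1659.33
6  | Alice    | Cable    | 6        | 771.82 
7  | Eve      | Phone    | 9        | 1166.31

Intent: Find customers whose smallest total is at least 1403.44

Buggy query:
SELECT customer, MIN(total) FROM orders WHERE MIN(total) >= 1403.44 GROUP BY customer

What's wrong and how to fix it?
Bug: Aggregates like MIN are computed per group after WHERE runs

Fix: Replace WHERE with HAVING after the GROUP BY

Corrected query:
SELECT customer, MIN(total) FROM orders GROUP BY customer HAVING MIN(total) >= 1403.44

Result:
(no rows)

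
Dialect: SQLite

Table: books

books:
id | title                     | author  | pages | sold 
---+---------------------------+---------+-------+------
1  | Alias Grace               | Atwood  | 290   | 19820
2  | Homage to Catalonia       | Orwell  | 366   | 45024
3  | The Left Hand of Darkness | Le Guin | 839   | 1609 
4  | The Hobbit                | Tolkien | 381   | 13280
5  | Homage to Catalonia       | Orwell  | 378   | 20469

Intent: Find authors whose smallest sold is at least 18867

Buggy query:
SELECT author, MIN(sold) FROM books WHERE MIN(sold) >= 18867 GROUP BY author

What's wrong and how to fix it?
Bug: Aggregates like MIN are computed per group after WHERE runs

Fix: Use HAVING for the per-group MIN condition

Corrected query:
SELECT author, MIN(sold) FROM books GROUP BY author HAVING MIN(sold) >= 18867

Result:
author | MIN(sold)
-------+----------
Atwood | 19820    
Orwell | 20469    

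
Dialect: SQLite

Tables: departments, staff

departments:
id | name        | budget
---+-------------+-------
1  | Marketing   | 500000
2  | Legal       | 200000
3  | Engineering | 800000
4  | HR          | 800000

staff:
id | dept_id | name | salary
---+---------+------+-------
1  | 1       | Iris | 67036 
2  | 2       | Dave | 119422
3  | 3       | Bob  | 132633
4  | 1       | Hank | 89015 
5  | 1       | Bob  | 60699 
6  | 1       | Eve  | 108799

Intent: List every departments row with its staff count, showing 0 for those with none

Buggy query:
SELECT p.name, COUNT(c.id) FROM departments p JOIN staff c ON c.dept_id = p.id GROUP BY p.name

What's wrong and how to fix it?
Bug: INNER JOIN drops departments rows that have no matching staff rows

Fix: Use LEFT JOIN so parents without children still appear (COUNT(c.id) gives 0)

Corrected query:
SELECT p.name, COUNT(c.id) FROM departments p LEFT JOIN staff c ON c.dept_id = p.id GROUP BY p.name

Result:
name        | COUNT(c.id)
------------+------------
Engineering | 1          
HR          | 0          
Legal       | 1          
Marketing   | 4          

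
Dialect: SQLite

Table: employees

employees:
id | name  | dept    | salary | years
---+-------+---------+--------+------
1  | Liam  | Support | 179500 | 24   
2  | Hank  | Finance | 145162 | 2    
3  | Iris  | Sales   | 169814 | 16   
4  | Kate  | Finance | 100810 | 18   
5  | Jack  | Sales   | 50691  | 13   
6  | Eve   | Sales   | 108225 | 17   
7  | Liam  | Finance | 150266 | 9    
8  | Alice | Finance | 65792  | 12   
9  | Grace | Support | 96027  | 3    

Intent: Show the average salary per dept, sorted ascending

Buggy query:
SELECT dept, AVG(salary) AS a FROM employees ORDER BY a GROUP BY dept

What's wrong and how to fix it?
Bug: GROUP BY must precede ORDER BY

Fix: Reorder: SELECT … FROM … GROUP BY … ORDER BY …

Corrected query:
SELECT dept, AVG(salary) AS a FROM employees GROUP BY dept ORDER BY a

Result:
dept    | a            
--------+--------------
Sales   | 109576.666667
Finance | 115507.5     
Support | 137763.5     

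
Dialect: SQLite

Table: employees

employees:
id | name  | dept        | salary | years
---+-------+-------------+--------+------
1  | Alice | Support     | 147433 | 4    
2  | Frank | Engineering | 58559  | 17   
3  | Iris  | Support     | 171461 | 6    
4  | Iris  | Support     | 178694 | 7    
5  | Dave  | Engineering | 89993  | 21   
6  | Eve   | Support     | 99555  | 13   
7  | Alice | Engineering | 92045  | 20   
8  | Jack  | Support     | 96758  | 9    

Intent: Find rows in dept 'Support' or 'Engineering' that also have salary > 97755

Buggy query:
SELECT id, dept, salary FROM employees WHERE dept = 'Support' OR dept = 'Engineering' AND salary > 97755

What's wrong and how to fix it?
Bug: Without parentheses, AND is evaluated before OR, so the salary filter only applies to the 'Engineering' branch

Fix: Group the OR with parentheses (or use IN), then AND the threshold

Corrected query:
SELECT id, dept, salary FROM employees WHERE (dept = 'Support' OR dept = 'Engineering') AND salary > 97755

Result:
id | dept    | salary
---+---------+-------
1  | Support | 147433
3  | Support | 171461
4  | Support | 178694
6  | Support | 99555 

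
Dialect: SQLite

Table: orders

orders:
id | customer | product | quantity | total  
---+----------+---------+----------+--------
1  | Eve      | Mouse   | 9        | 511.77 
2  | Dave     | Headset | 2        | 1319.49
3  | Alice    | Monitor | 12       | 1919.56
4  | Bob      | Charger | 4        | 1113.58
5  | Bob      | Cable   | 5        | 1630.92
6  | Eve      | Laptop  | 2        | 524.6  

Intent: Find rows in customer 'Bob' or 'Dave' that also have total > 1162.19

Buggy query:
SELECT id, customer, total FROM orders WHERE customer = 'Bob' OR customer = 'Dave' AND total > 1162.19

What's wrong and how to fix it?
Bug: AND binds tighter than OR, so this parses as customer = 'Bob' OR (customer = 'Dave' AND total > 1162.19)

Fix: Group the OR with parentheses (or use IN), then AND the threshold

Corrected query:
SELECT id, customer, total FROM orders WHERE (customer = 'Bob' OR customer = 'Dave') AND total > 1162.19

Result:
id | customer | total  
---+----------+--------
2  | Dave     | 1319.49
5  | Bob      | 1630.92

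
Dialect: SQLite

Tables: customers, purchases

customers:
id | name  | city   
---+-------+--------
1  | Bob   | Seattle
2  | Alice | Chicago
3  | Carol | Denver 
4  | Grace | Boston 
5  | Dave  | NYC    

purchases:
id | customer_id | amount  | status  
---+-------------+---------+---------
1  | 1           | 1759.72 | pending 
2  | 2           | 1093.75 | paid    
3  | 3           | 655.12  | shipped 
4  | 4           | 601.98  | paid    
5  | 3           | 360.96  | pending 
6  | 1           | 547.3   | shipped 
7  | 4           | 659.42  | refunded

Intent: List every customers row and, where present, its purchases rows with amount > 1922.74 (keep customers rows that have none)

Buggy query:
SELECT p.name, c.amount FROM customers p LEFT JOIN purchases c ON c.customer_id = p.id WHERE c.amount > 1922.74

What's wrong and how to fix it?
Bug: A WHERE condition on the right-hand table after LEFT JOIN drops unmatched parents

Fix: Put 'c.amount > 1922.74' in the JOIN's ON clause instead of WHERE

Corrected query:
SELECT p.name, c.amount FROM customers p LEFT JOIN purchases c ON c.customer_id = p.id AND c.amount > 1922.74

Result:
name  | amount
------+-------
Bob   | NULL  
Alice | NULL  
Carol | NULL  
Grace | NULL  
Dave  | NULL  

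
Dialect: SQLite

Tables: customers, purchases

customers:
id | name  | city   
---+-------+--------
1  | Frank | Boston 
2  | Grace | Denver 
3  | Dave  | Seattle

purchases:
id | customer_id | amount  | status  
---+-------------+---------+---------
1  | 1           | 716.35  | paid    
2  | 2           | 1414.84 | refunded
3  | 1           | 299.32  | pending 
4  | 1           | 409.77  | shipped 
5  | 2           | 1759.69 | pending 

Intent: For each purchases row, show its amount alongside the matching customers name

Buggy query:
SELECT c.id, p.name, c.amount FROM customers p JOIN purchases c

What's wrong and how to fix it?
Bug: JOIN with no ON clause produces a cartesian product; every purchases row pairs with every customers row

Fix: Specify the join condition linking the foreign key to the parent id

Corrected query:
SELECT c.id, p.name, c.amount FROM customers p JOIN purchases c ON c.customer_id = p.id

Result:
id | name  | amount 
---+-------+--------
1  | Frank | 716.35 
2  | Grace | 1414.84
3  | Frank | 299.32 
4  | Frank | 409.77 
5  | Grace | 1759.69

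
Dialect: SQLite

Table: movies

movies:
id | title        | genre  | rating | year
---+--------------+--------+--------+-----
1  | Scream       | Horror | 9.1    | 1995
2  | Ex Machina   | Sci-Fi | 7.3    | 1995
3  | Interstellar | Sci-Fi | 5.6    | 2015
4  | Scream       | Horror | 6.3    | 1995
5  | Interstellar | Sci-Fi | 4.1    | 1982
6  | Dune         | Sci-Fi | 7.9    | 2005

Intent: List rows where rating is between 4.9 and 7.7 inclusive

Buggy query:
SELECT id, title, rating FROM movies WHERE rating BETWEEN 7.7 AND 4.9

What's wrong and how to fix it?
Bug: The bounds are reversed; BETWEEN a AND b requires a <= b to match anything

Fix: Write BETWEEN 4.9 AND 7.7

Corrected query:
SELECT id, title, rating FROM movies WHERE rating BETWEEN 4.9 AND 7.7

Result:
id | title        | rating
---+--------------+-------
2  | Ex Machina   | 7.3   
3  | Interstellar | 5.6   
4  | Scream       | 6.3   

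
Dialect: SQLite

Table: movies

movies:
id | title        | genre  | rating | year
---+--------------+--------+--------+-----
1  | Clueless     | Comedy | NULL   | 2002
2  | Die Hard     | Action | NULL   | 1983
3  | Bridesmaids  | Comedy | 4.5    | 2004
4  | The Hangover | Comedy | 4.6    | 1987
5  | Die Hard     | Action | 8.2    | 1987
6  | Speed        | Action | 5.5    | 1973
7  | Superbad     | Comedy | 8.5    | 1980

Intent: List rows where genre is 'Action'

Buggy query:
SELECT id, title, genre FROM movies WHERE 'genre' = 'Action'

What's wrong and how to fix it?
Bug: 'genre' in single quotes is a string literal, not the column; the comparison is literal-vs-literal and never true

Fix: Reference the column as genre without single quotes

Corrected query:
SELECT id, title, genre FROM movies WHERE genre = 'Action'

Result:
id | title    | genre 
---+----------+-------
2  | Die Hard | Action
5  | Die Hard | Action
6  | Speed    | Action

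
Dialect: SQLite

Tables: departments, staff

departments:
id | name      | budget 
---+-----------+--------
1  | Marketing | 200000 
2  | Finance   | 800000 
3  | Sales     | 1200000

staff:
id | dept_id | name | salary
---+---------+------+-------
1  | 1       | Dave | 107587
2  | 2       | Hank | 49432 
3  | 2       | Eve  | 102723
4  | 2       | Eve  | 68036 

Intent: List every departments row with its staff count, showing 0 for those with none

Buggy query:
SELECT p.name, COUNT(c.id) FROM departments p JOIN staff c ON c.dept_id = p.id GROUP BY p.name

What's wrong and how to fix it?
Bug: An inner join excludes parents with zero children

Fix: Use LEFT JOIN so parents without children still appear (COUNT(c.id) gives 0)

Corrected query:
SELECT p.name, COUNT(c.id) FROM departments p LEFT JOIN staff c ON c.dept_id = p.id GROUP BY p.name

Result:
name      | COUNT(c.id)
----------+------------
Finance   | 3          
Marketing | 1          
Sales     | 0          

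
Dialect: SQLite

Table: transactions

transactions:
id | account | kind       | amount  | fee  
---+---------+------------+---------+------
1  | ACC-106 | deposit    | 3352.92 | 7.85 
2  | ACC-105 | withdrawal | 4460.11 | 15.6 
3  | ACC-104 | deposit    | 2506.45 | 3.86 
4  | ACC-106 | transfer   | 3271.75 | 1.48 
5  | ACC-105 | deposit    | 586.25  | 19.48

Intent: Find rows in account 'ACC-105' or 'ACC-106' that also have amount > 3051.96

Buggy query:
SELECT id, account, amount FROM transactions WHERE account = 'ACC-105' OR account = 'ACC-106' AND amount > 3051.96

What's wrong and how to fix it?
Bug: Without parentheses, AND is evaluated before OR, so the amount filter only applies to the 'ACC-106' branch

Fix: Add parentheses around the OR so the AND applies to both alternatives

Corrected query:
SELECT id, account, amount FROM transactions WHERE (account = 'ACC-105' OR account = 'ACC-106') AND amount > 3051.96

Result:
id | account | amount 
---+---------+--------
1  | ACC-106 | 3352.92
2  | ACC-105 | 4460.11
4  | ACC-106 | 3271.75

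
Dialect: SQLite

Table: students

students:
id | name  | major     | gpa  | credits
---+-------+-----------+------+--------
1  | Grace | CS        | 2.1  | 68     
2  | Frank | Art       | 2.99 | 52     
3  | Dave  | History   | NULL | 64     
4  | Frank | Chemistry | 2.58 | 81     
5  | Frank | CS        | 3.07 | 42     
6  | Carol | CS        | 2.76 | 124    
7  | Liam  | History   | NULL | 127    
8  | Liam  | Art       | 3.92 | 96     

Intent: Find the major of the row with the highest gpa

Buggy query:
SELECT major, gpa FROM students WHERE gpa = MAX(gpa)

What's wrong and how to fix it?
Bug: MAX(gpa) is an aggregate and cannot be used directly in WHERE

Fix: Wrap MAX in a scalar subquery so WHERE compares against a single value

Corrected query:
SELECT major, gpa FROM students WHERE gpa = (SELECT MAX(gpa) FROM students)

Result:
major | gpa 
------+-----
Art   | 3.92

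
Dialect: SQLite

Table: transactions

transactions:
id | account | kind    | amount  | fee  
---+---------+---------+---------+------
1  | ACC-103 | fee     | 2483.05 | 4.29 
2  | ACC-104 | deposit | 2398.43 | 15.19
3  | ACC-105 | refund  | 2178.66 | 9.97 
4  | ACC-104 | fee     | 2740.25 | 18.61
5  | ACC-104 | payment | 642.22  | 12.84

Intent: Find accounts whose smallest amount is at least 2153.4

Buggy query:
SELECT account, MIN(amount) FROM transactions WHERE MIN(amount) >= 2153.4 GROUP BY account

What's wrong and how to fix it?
Bug: Aggregates like MIN are computed per group after WHERE runs

Fix: Replace WHERE with HAVING after the GROUP BY

Corrected query:
SELECT account, MIN(amount) FROM transactions GROUP BY account HAVING MIN(amount) >= 2153.4

Result:
account | MIN(amount)
--------+------------
ACC-103 | 2483.05    
ACC-105 | 2178.66    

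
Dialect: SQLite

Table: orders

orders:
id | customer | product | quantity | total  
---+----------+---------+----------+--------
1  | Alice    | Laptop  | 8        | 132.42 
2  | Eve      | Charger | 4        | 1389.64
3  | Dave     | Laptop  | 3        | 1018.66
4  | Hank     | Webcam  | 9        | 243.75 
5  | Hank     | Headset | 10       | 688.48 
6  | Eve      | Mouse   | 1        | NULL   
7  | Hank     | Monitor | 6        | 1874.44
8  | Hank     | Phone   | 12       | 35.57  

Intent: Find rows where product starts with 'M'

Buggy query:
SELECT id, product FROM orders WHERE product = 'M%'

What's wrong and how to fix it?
Bug: '=' compares the literal string including the % character; pattern matching needs LIKE

Fix: Replace '=' with LIKE so 'M%' is treated as a pattern

Corrected query:
SELECT id, product FROM orders WHERE product LIKE 'M%'

Result:
id | product
---+--------
6  | Mouse  
7  | Monitor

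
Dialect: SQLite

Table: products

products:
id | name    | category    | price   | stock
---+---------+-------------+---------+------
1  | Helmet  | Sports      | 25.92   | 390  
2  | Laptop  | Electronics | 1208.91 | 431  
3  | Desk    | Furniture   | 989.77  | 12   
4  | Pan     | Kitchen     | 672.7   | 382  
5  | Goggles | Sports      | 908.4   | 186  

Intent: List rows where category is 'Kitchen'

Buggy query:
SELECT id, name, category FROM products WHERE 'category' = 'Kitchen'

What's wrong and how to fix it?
Bug: Single quotes denote string literals in SQL; the column name is being compared as a constant string

Fix: Remove the quotes around the column name (or use double quotes for an identifier)

Corrected query:
SELECT id, name, category FROM products WHERE category = 'Kitchen'

Result:
id | name | category
---+------+---------
4  | Pan  | Kitchen 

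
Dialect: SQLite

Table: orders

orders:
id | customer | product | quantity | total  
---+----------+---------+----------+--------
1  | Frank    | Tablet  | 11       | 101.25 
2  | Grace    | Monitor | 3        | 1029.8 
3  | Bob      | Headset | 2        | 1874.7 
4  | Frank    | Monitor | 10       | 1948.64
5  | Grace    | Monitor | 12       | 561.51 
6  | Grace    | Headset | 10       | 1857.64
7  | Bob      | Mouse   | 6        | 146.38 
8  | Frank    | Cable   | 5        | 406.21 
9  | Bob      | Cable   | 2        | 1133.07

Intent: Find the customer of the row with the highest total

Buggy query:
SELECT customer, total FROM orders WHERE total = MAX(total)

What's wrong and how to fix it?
Bug: MAX(total) is an aggregate and cannot be used directly in WHERE

Fix: Wrap MAX in a scalar subquery so WHERE compares against a single value

Corrected query:
SELECT customer, total FROM orders WHERE total = (SELECT MAX(total) FROM orders)

Result:
customer | total  
---------+--------
Frank    | 1948.64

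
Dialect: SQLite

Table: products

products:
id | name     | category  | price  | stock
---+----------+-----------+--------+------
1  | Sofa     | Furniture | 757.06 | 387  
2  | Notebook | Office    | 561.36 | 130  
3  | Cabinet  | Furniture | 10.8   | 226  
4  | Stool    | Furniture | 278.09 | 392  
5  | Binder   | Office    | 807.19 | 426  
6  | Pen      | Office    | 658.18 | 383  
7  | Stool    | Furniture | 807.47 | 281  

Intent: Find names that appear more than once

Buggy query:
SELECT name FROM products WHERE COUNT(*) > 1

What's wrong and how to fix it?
Bug: WHERE can't reference COUNT(*); aggregates are computed after WHERE

Fix: Group first, then use HAVING for the count condition

Corrected query:
SELECT name FROM products GROUP BY name HAVING COUNT(*) > 1

Result:
name 
-----
Stool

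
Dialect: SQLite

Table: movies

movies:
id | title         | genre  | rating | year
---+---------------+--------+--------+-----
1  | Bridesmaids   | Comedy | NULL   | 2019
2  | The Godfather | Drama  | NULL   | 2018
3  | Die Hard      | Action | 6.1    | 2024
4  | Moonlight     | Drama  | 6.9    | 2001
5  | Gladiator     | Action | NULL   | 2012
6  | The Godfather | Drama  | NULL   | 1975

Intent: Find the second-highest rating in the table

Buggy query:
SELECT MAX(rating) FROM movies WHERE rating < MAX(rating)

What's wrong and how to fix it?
Bug: The inner MAX is an aggregate inside WHERE, which is not allowed

Fix: Compute the overall MAX in a subquery, then take MAX of rows below it

Corrected query:
SELECT MAX(rating) FROM movies WHERE rating < (SELECT MAX(rating) FROM movies)

Result:
MAX(rating)
-----------
6.1        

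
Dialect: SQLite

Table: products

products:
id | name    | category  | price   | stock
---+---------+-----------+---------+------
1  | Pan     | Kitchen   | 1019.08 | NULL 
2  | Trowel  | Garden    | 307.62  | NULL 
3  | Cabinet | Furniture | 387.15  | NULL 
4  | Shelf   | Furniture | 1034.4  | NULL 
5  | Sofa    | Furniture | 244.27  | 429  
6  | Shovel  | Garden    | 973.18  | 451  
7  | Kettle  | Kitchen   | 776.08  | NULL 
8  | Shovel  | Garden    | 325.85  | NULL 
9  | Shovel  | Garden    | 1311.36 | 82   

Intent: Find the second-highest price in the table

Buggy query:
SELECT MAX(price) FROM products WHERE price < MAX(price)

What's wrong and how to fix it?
Bug: MAX(price) on the right of the comparison is an aggregate-in-WHERE error

Fix: Compute the overall MAX in a subquery, then take MAX of rows below it

Corrected query:
SELECT MAX(price) FROM products WHERE price < (SELECT MAX(price) FROM products)

Result:
MAX(price)
----------
1034.4    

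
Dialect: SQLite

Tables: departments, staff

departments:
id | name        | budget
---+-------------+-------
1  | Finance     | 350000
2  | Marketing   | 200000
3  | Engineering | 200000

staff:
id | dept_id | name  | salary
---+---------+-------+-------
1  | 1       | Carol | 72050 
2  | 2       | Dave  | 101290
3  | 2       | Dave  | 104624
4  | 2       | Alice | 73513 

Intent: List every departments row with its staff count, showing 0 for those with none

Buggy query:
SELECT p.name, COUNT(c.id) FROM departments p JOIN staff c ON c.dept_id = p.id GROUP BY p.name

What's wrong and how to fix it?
Bug: INNER JOIN drops departments rows that have no matching staff rows

Fix: Use LEFT JOIN so parents without children still appear (COUNT(c.id) gives 0)

Corrected query:
SELECT p.name, COUNT(c.id) FROM departments p LEFT JOIN staff c ON c.dept_id = p.id GROUP BY p.name

Result:
name        | COUNT(c.id)
------------+------------
Engineering | 0          
Finance     | 1          
Marketing   | 3          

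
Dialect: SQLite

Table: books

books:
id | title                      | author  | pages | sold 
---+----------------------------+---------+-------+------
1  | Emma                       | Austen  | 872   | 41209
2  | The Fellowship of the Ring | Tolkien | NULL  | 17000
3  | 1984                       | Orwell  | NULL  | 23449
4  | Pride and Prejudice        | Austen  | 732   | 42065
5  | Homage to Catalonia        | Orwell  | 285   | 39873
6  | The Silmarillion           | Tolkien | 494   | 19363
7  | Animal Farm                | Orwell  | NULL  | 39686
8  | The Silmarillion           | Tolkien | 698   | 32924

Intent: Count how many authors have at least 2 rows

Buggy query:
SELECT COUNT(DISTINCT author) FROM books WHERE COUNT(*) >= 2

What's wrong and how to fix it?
Bug: COUNT(*) cannot appear in WHERE; the per-group count doesn't exist yet

Fix: Use a subquery that GROUPs and filters with HAVING, then count its rows

Corrected query:
SELECT COUNT(*) FROM (SELECT author FROM books GROUP BY author HAVING COUNT(*) >= 2)

Result:
COUNT(*)
--------
3       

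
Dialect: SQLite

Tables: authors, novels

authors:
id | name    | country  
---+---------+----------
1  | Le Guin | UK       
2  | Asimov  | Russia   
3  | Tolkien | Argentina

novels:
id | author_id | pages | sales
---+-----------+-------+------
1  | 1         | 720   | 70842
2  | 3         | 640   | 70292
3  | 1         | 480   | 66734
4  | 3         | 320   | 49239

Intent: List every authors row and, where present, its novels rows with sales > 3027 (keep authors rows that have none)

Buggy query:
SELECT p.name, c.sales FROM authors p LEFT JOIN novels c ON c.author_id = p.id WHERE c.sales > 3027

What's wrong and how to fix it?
Bug: A WHERE condition on the right-hand table after LEFT JOIN drops unmatched parents

Fix: Move the right-table condition into the ON clause so unmatched parents are kept

Corrected query:
SELECT p.name, c.sales FROM authors p LEFT JOIN novels c ON c.author_id = p.id AND c.sales > 3027

Result:
name    | sales
--------+------
Le Guin | 66734
Le Guin | 70842
Asimov  | NULL 
Tolkien | 49239
Tolkien | 70292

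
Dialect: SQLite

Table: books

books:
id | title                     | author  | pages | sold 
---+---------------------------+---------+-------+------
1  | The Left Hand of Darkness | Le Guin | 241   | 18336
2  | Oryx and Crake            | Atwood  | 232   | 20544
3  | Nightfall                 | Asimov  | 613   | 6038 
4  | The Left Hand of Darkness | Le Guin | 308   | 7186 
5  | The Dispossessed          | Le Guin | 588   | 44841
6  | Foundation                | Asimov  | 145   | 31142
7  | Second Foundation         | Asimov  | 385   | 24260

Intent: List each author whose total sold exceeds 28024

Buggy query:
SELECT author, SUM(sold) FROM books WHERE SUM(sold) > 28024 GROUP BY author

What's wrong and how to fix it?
Bug: Aggregate functions cannot appear in a WHERE clause

Fix: Move the aggregate condition to a HAVING clause

Corrected query:
SELECT author, SUM(sold) FROM books GROUP BY author HAVING SUM(sold) > 28024

Result:
author  | SUM(sold)
--------+----------
Asimov  | 61440    
Le Guin | 70363    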